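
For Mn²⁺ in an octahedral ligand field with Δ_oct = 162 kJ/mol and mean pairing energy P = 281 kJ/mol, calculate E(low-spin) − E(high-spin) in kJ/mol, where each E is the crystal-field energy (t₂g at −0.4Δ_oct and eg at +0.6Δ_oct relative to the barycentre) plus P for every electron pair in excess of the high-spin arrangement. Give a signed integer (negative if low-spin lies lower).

238

Mn sits in group 7; removing 2 electrons leaves Mn²⁺ with 7 − 2 = 5 d electrons.
High-spin: t₂g³ eg², CFSE = 0.0Δ_oct = 0 kJ/mol.
For low-spin the configuration is t₂g⁵ eg⁰: orbital energy -2.0 × 162 = -324 kJ/mol, and 2 additional pairs relative to high-spin add 562 kJ/mol, giving 238 kJ/mol.
The difference is 238 − (0) = 238 kJ/mol, so high-spin lies lower.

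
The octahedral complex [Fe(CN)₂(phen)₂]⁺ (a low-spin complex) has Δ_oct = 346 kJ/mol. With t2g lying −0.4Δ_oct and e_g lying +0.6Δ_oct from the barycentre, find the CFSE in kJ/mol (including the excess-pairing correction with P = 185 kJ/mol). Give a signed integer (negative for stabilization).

Ligand charges: 2×(-1) from CN⁻ and 2×(+0) from phen sum to -2; with overall charge +1, Fe is +3.
Fe sits in group 8; removing 3 electrons leaves Fe³⁺ with 8 − 3 = 5 d electrons.
Electron filling gives t2g^5 e_g^0.
CFSE(orbital) = 5×(-0.4Δ_oct) + 0×(0.6Δ_oct) = -2.0Δ_oct; with Δ_oct = 346 kJ/mol that is -692 kJ/mol.
Pairing penalty: 2 pairs vs 0 in the high-spin reference → 2 extra × P = 370 kJ/mol.
Overall CFSE = -692 + 370 = -322 kJ/mol.

-322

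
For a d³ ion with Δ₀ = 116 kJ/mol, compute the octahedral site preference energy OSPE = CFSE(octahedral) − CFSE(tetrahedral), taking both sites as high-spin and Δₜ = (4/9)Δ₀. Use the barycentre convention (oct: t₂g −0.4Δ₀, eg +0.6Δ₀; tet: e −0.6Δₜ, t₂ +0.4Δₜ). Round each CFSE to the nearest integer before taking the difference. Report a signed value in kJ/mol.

Octahedral (high-spin): t₂g³ eg⁰, CFSE = 3(−0.4) + 0(+0.6) = -1.2Δ₀ = -1.2 × 116 = -139 kJ/mol.
In a tetrahedral site the filling is e² t₂¹: CFSE(tet) = -0.8Δₜ = -0.8 × (4/9)(116) = -41 kJ/mol.
OSPE = CFSE(oct) − CFSE(tet) = -139 − (-41) = -98 kJ/mol.

-98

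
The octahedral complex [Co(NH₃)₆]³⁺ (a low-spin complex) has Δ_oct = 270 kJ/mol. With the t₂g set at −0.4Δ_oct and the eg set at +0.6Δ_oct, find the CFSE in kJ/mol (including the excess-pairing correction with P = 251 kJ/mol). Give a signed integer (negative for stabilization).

NH₃ is neutral, so the +3 overall charge sits on Co: oxidation state +3.
Co sits in group 9; removing 3 electrons leaves Co³⁺ with 9 − 3 = 6 d electrons.
Configuration: t₂g⁶ eg⁰.
The orbital stabilization is -2.4Δ_oct = -2.4 × 270 = -648 kJ/mol.
Relative to high-spin t₂g⁴ eg² (1 paired), the low-spin configuration has 2 additional pairs, contributing +2 × 251 = +502 kJ/mol.
Combining: -648 + 502 = -146 kJ/mol.

-146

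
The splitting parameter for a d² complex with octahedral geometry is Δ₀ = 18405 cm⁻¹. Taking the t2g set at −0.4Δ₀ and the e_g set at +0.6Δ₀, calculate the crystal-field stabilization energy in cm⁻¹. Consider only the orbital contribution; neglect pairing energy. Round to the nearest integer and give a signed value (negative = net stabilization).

-14724

Configuration: t2g^2 e_g^0.
The orbital stabilization is -0.8Δ₀ = -0.8 × 18405 = -14724 cm⁻¹.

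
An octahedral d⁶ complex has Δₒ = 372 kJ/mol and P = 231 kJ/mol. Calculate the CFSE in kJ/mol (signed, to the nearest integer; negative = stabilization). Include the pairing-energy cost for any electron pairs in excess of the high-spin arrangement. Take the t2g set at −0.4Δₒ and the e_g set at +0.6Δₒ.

Since Δₒ = 372 kJ/mol > P = 231 kJ/mol, the complex adopts the low-spin configuration.
That gives t2g^6 e_g^0.
Orbital CFSE = -2.4Δₒ = -2.4 × 372 = -893 kJ/mol.
Excess pairs vs high-spin: 3 − 1 = 2; pairing cost = +462 kJ/mol.
Net CFSE = -893 + 462 = -431 kJ/mol.

-431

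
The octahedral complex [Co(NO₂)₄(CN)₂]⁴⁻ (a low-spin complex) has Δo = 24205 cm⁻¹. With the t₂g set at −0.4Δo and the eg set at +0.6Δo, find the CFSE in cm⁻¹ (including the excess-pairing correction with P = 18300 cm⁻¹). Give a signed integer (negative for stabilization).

Ligand charges: 4×(-1) from NO₂⁻ and 2×(-1) from CN⁻ sum to -6; with overall charge -4, Co is +2.
Co is in group 9, so Co²⁺ is d⁷ (9 − 2 = 7).
The d⁷ electrons fill as t₂g⁶ eg¹.
Orbital CFSE = 6(-0.4) + 1(0.6) = -1.8Δo = -1.8 × 24205 = -43569 cm⁻¹.
Relative to high-spin t₂g⁵ eg² (2 paired), the low-spin configuration has 1 additional pair, contributing +1 × 18300 = +18300 cm⁻¹.
Net CFSE = -43569 + 18300 = -25269 cm⁻¹.

-25269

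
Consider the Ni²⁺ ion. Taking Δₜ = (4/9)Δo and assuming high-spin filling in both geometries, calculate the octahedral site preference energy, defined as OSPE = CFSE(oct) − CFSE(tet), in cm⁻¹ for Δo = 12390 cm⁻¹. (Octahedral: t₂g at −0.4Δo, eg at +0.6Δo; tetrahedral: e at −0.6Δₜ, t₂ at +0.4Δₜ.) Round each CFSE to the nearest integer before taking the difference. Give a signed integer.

-10463

Ni²⁺: group 10, so d-count = 10 − 2 = 8.
Octahedral high-spin t₂g⁶ eg²: CFSE = -1.2 × 12390 = -14868 cm⁻¹.
In a tetrahedral site the filling is e⁴ t₂⁴: CFSE(tet) = -0.8Δₜ = -0.8 × (4/9)(12390) = -4405 cm⁻¹.
Subtracting, OSPE = -14868 − (-4405) = -10463 cm⁻¹.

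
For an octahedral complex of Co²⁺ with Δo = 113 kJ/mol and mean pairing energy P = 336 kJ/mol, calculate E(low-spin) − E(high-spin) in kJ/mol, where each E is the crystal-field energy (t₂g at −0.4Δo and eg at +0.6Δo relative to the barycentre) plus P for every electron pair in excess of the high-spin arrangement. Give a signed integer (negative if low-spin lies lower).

223

Co is in group 9, so Co²⁺ is d⁷ (9 − 2 = 7).
In the high-spin limit (t₂g⁵ eg²) the orbital term is -0.8Δo = -90 kJ/mol, with no excess pairing.
Low-spin: t₂g⁶ eg¹, orbital CFSE = -1.8Δo = -203 kJ/mol; plus 1 excess pair × P = +336 kJ/mol; total 133 kJ/mol.
Thus E(LS) − E(HS) = 223 kJ/mol.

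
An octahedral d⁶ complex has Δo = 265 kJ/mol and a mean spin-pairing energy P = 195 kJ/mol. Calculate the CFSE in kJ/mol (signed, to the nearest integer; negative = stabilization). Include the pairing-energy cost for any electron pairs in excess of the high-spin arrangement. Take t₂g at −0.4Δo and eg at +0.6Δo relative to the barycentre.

Since Δo = 265 kJ/mol > P = 195 kJ/mol, the complex adopts the low-spin configuration.
Configuration: t₂g⁶ eg⁰.
Orbital CFSE = -2.4Δo = -2.4 × 265 = -636 kJ/mol.
Excess pairs vs high-spin: 3 − 1 = 2; pairing cost = +390 kJ/mol.
Net CFSE = -636 + 390 = -246 kJ/mol.

-246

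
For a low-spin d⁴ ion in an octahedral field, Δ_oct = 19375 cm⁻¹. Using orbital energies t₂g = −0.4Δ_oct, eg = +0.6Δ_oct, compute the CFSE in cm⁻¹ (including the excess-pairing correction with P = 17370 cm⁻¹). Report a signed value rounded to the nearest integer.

Electron filling gives t₂g⁴ eg⁰.
CFSE(orbital) = 4×(-0.4Δ_oct) + 0×(0.6Δ_oct) = -1.6Δ_oct; with Δ_oct = 19375 cm⁻¹ that is -31000 cm⁻¹.
Pairing penalty: 1 pair vs 0 in the high-spin reference → 1 extra × P = 17370 cm⁻¹.
Combining: -31000 + 17370 = -13630 cm⁻¹.

-13630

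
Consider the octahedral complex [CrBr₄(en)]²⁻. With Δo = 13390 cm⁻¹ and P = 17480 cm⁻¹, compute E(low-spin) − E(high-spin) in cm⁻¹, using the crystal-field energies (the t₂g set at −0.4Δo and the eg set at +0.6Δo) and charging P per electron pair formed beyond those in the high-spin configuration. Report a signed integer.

Ligand charges: 4×(-1) from Br⁻ and 1×(+0) from en sum to -4; with overall charge -2, Cr is +2.
Cr²⁺: group 6, so d-count = 6 − 2 = 4.
In the high-spin limit (t₂g³ eg¹) the orbital term is -0.6Δo = -8034 cm⁻¹, with no excess pairing.
Low-spin: t₂g⁴ eg⁰, orbital CFSE = -1.6Δo = -21424 cm⁻¹; plus 1 excess pair × P = +17480 cm⁻¹; total -3944 cm⁻¹.
The difference is -3944 − (-8034) = 4090 cm⁻¹, so high-spin lies lower.

4090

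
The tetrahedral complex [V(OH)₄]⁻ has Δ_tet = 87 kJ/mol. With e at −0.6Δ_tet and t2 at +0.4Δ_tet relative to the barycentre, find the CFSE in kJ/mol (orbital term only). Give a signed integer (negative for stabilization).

-104

Each OH⁻ contributes -1; 4 × (-1) = -4. With overall charge -1, V is in the +3 oxidation state.
Group 5 minus oxidation state +3 gives a d² configuration for V³⁺.
Tetrahedral fields are weak (Δₜ ≈ 4/9 Δₒ), so electrons fill high-spin.
Configuration: e^2 t2^0.
CFSE(orbital) = 2×(-0.6Δ_tet) + 0×(0.4Δ_tet) = -1.2Δ_tet; with Δ_tet = 87 kJ/mol that is -104 kJ/mol.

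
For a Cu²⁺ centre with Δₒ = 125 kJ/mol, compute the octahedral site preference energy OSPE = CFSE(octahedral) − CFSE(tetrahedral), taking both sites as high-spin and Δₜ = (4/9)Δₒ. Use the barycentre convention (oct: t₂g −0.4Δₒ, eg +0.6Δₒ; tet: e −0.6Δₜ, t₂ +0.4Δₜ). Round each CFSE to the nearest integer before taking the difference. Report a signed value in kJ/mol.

-53

Group 11 minus oxidation state +2 gives a d⁹ configuration for Cu²⁺.
Octahedral high-spin t₂g⁶ eg³: CFSE = -0.6 × 125 = -75 kJ/mol.
Tetrahedral: e⁴ t₂⁵, CFSE = 4(−0.6) + 5(+0.4) = -0.4Δₜ = -0.4 × (4/9) × 125 = -22 kJ/mol.
OSPE = CFSE(oct) − CFSE(tet) = -75 − (-22) = -53 kJ/mol.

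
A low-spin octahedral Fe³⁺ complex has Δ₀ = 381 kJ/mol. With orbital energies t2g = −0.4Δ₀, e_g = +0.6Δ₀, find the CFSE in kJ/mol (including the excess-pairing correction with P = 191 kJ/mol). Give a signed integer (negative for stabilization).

Fe sits in group 8; removing 3 electrons leaves Fe³⁺ with 8 − 3 = 5 d electrons.
The d⁵ electrons fill as t2g^5 e_g^0.
CFSE(orbital) = 5×(-0.4Δ₀) + 0×(0.6Δ₀) = -2.0Δ₀; with Δ₀ = 381 kJ/mol that is -762 kJ/mol.
Relative to high-spin t2g^3 e_g^2 (0 paired), the low-spin configuration has 2 additional pairs, contributing +2 × 191 = +382 kJ/mol.
Combining: -762 + 382 = -380 kJ/mol.

-380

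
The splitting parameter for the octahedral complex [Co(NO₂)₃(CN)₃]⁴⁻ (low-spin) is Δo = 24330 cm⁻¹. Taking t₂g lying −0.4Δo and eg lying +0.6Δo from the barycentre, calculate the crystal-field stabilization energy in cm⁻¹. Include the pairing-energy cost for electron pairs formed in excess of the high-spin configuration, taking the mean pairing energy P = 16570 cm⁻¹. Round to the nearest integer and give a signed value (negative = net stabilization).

Ligand charges: 3×(-1) from NO₂⁻ and 3×(-1) from CN⁻ sum to -6; with overall charge -4, Co is +2.
Co²⁺: group 9, so d-count = 9 − 2 = 7.
Configuration: t₂g⁶ eg¹.
The orbital stabilization is -1.8Δo = -1.8 × 24330 = -43794 cm⁻¹.
Relative to high-spin t₂g⁵ eg² (2 paired), the low-spin configuration has 1 additional pair, contributing +1 × 16570 = +16570 cm⁻¹.
Net CFSE = -43794 + 16570 = -27224 cm⁻¹.

-27224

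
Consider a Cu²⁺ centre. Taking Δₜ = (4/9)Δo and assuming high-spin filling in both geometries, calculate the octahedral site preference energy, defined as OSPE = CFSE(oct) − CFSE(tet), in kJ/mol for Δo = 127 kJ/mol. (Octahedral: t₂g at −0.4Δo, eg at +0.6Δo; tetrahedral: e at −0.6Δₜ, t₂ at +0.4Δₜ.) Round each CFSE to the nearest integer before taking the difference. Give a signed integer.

-53

Cu²⁺: group 11, so d-count = 11 − 2 = 9.
Octahedral high-spin t2g^6 e_g^3: CFSE = -0.6 × 127 = -76 kJ/mol.
Tetrahedral: e^4 t2^5, CFSE = 4(−0.6) + 5(+0.4) = -0.4Δₜ = -0.4 × (4/9) × 127 = -23 kJ/mol.
OSPE = CFSE(oct) − CFSE(tet) = -76 − (-23) = -53 kJ/mol.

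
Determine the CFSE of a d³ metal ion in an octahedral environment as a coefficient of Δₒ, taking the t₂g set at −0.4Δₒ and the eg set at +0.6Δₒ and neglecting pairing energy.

For octahedral d³ the high- and low-spin configurations coincide.
Configuration: t₂g³ eg⁰.
CFSE = 3(-0.4Δₒ) + 0(0.6Δₒ) = -1.2Δₒ + 0.0Δₒ = -1.2Δₒ.

-1.2 Δₒ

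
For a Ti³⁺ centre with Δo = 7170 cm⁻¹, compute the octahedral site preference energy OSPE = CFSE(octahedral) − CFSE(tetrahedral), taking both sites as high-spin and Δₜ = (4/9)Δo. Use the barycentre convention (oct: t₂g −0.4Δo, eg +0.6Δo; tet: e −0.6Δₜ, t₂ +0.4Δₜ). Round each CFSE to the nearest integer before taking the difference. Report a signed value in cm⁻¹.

Group 4 minus oxidation state +3 gives a d¹ configuration for Ti³⁺.
Octahedral high-spin t2g^1 e_g^0: CFSE = -0.4 × 7170 = -2868 cm⁻¹.
Tetrahedral: e^1 t2^0, CFSE = 1(−0.6) + 0(+0.4) = -0.6Δₜ = -0.6 × (4/9) × 7170 = -1912 cm⁻¹.
Subtracting, OSPE = -2868 − (-1912) = -956 cm⁻¹.

-956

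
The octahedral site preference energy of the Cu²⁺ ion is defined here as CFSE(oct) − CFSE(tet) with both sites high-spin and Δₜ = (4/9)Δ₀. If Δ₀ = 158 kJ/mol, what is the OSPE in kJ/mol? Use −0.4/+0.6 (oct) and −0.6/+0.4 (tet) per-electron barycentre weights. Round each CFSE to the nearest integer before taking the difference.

-67

Cu²⁺: group 11, so d-count = 11 − 2 = 9.
Octahedral high-spin t₂g⁶ eg³: CFSE = -0.6 × 158 = -95 kJ/mol.
Tetrahedral e⁴ t₂⁵ gives -0.4Δₜ = -0.4 × (4/9) × 158 = -28 kJ/mol.
OSPE = CFSE(oct) − CFSE(tet) = -95 − (-28) = -67 kJ/mol.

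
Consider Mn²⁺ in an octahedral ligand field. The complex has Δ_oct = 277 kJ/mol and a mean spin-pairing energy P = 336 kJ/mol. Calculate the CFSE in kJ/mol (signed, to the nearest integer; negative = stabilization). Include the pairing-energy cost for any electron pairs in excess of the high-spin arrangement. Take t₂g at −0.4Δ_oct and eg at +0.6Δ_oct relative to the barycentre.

Group 7 minus oxidation state +2 gives a d⁵ configuration for Mn²⁺.
Δ_oct < P, so pairing is avoided: the ground state is high-spin.
That gives t₂g³ eg².
Orbital CFSE = 0.0Δ_oct = 0.0 × 277 = 0 kJ/mol.
High-spin has no excess pairs, so no pairing correction applies.

0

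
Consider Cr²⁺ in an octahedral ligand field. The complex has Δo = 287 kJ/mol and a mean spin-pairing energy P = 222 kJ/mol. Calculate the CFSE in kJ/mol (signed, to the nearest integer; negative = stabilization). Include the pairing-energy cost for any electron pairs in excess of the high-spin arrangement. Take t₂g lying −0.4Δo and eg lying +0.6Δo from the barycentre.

Group 6 minus oxidation state +2 gives a d⁴ configuration for Cr²⁺.
Since Δo = 287 kJ/mol > P = 222 kJ/mol, the complex adopts the low-spin configuration.
That gives t₂g⁴ eg⁰.
Orbital CFSE = -1.6Δo = -1.6 × 287 = -459 kJ/mol.
Excess pairs vs high-spin: 1 − 0 = 1; pairing cost = +222 kJ/mol.
Net CFSE = -459 + 222 = -237 kJ/mol.

-237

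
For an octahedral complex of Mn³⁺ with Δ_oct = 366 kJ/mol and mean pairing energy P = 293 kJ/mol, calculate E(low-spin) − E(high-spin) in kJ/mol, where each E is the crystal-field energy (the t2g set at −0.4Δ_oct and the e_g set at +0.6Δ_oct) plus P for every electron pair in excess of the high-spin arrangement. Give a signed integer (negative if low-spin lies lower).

Mn³⁺: group 7, so d-count = 7 − 3 = 4.
In the high-spin limit (t2g^3 e_g^1) the orbital term is -0.6Δ_oct = -220 kJ/mol, with no excess pairing.
For low-spin the configuration is t2g^4 e_g^0: orbital energy -1.6 × 366 = -586 kJ/mol, and 1 additional pair relative to high-spin adds 293 kJ/mol, giving -293 kJ/mol.
Thus E(LS) − E(HS) = -73 kJ/mol.

-73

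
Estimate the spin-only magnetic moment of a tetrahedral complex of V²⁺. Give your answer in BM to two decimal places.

V²⁺: group 5, so d-count = 5 − 2 = 3.
Tetrahedral splitting is small, so the complex is high-spin.
Configuration: e^2 t2^1 → 3 unpaired electrons.
μ(spin-only) = √[3(3+2)] = √15 ≈ 3.87 BM.

3.87 BM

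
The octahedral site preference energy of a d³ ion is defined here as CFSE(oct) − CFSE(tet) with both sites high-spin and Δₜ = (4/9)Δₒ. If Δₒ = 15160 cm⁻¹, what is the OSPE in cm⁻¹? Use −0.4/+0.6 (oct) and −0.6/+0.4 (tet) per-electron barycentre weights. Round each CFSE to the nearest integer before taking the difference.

Octahedral (high-spin): t₂g³ eg⁰, CFSE = 3(−0.4) + 0(+0.6) = -1.2Δₒ = -1.2 × 15160 = -18192 cm⁻¹.
Tetrahedral e² t₂¹ gives -0.8Δₜ = -0.8 × (4/9) × 15160 = -5390 cm⁻¹.
OSPE = -18192 − (-5390) = -12802 cm⁻¹.

-12802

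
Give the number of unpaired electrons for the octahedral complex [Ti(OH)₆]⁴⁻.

2

Each OH⁻ contributes -1; 6 × (-1) = -6. With overall charge -4, Ti is in the +2 oxidation state.
Group 4 minus oxidation state +2 gives a d² configuration for Ti²⁺.
Configuration: t₂g² eg⁰, giving 2 unpaired electrons.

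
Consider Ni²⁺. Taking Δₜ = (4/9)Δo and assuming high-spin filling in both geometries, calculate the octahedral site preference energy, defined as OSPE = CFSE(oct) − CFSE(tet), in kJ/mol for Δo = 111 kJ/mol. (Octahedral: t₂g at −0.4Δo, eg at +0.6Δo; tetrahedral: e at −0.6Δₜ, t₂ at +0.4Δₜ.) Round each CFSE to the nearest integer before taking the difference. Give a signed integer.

Ni²⁺: group 10, so d-count = 10 − 2 = 8.
Octahedral high-spin t₂g⁶ eg²: CFSE = -1.2 × 111 = -133 kJ/mol.
Tetrahedral e⁴ t₂⁴ gives -0.8Δₜ = -0.8 × (4/9) × 111 = -39 kJ/mol.
OSPE = CFSE(oct) − CFSE(tet) = -133 − (-39) = -94 kJ/mol.

-94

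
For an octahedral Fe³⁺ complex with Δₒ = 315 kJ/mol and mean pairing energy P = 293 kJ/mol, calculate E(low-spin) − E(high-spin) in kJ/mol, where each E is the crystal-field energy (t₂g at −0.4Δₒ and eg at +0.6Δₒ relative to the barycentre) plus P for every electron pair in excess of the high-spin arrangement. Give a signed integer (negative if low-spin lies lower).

-44

Fe³⁺: group 8, so d-count = 8 − 3 = 5.
High-spin d⁵ fills as t₂g³ eg² with CFSE 3(−0.4) + 2(+0.6) = 0.0Δₒ = 0 kJ/mol.
Low-spin t₂g⁵ eg⁰ gives -2.0Δₒ = -630 kJ/mol, but forming 2 extra pairs costs 2P = 586 kJ/mol, so E(LS) = -630 + 586 = -44 kJ/mol.
Thus E(LS) − E(HS) = -44 kJ/mol.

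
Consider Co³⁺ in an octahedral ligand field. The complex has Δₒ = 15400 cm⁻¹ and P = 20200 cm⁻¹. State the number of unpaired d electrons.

Co is in group 9, so Co³⁺ is d⁶ (9 − 3 = 6).
Here Δₒ < P (15400 < 20200), so the high-spin state is favoured.
Configuration: t₂g⁴ eg².
Unpaired electrons: 4.

4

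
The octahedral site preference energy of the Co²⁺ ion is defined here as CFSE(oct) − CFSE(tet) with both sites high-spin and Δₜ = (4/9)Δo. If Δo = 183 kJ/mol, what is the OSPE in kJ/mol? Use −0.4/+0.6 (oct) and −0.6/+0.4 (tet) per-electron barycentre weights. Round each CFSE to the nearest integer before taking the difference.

-48

Co is in group 9, so Co²⁺ is d⁷ (9 − 2 = 7).
Octahedral (high-spin): t2g^5 e_g^2, CFSE = 5(−0.4) + 2(+0.6) = -0.8Δo = -0.8 × 183 = -146 kJ/mol.
Tetrahedral e^4 t2^3 gives -1.2Δₜ = -1.2 × (4/9) × 183 = -98 kJ/mol.
OSPE = -146 − (-98) = -48 kJ/mol.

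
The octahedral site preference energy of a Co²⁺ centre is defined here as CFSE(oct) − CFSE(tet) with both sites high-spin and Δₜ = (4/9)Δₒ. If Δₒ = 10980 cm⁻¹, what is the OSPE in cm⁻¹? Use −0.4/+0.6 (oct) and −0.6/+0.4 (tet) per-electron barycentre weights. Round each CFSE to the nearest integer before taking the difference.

Co sits in group 9; removing 2 electrons leaves Co²⁺ with 9 − 2 = 7 d electrons.
Octahedral (high-spin): t₂g⁵ eg², CFSE = 5(−0.4) + 2(+0.6) = -0.8Δₒ = -0.8 × 10980 = -8784 cm⁻¹.
Tetrahedral: e⁴ t₂³, CFSE = 4(−0.6) + 3(+0.4) = -1.2Δₜ = -1.2 × (4/9) × 10980 = -5856 cm⁻¹.
OSPE = -8784 − (-5856) = -2928 cm⁻¹.

-2928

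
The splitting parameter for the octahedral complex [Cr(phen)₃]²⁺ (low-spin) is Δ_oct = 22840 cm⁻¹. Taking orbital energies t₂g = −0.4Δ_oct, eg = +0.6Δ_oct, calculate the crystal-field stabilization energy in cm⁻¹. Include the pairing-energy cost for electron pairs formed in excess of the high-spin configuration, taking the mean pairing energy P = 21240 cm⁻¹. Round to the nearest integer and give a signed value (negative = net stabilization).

-15304

phen is neutral, so the +2 overall charge sits on Cr: oxidation state +2.
Group 6 minus oxidation state +2 gives a d⁴ configuration for Cr²⁺.
Electron filling gives t₂g⁴ eg⁰.
The orbital stabilization is -1.6Δ_oct = -1.6 × 22840 = -36544 cm⁻¹.
Relative to high-spin t₂g³ eg¹ (0 paired), the low-spin configuration has 1 additional pair, contributing +1 × 21240 = +21240 cm⁻¹.
Overall CFSE = -36544 + 21240 = -15304 cm⁻¹.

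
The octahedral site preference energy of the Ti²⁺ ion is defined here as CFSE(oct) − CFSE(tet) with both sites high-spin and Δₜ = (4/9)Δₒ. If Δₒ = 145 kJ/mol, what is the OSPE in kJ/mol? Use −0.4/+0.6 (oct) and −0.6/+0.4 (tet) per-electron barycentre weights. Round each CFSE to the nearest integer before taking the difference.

-39

Group 4 minus oxidation state +2 gives a d² configuration for Ti²⁺.
Octahedral high-spin t₂g² eg⁰: CFSE = -0.8 × 145 = -116 kJ/mol.
Tetrahedral e² t₂⁰ gives -1.2Δₜ = -1.2 × (4/9) × 145 = -77 kJ/mol.
OSPE = -116 − (-77) = -39 kJ/mol.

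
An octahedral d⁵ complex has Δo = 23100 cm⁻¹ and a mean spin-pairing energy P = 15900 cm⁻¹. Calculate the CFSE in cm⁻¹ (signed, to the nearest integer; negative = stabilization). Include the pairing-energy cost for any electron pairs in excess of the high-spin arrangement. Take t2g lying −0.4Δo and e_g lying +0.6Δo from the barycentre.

-14400

With Δo > P the complex is low-spin.
Configuration: t2g^5 e_g^0.
Orbital CFSE = -2.0Δo = -2.0 × 23100 = -46200 cm⁻¹.
Excess pairs vs high-spin: 2 − 0 = 2; pairing cost = +31800 cm⁻¹.
Net CFSE = -46200 + 31800 = -14400 cm⁻¹.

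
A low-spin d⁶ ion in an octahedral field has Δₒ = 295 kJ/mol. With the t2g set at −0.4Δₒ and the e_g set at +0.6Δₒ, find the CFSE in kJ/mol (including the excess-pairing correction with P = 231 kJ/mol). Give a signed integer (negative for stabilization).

-246

Configuration: t2g^6 e_g^0.
The orbital stabilization is -2.4Δₒ = -2.4 × 295 = -708 kJ/mol.
High-spin d⁶ would be t2g^4 e_g^2 with 1 pair; low-spin has 3, so 2 excess pairs cost +2P = +462 kJ/mol.
Combining: -708 + 462 = -246 kJ/mol.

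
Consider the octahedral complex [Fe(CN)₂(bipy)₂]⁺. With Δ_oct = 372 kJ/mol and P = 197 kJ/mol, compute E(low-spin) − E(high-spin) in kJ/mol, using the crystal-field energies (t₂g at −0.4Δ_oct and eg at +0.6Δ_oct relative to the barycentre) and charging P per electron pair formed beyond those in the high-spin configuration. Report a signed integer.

Ligand charges: 2×(-1) from CN⁻ and 2×(+0) from bipy sum to -2; with overall charge +1, Fe is +3.
Fe³⁺: group 8, so d-count = 8 − 3 = 5.
High-spin d⁵ fills as t₂g³ eg² with CFSE 3(−0.4) + 2(+0.6) = 0.0Δ_oct = 0 kJ/mol.
For low-spin the configuration is t₂g⁵ eg⁰: orbital energy -2.0 × 372 = -744 kJ/mol, and 2 additional pairs relative to high-spin add 394 kJ/mol, giving -350 kJ/mol.
Thus E(LS) − E(HS) = -350 kJ/mol.

-350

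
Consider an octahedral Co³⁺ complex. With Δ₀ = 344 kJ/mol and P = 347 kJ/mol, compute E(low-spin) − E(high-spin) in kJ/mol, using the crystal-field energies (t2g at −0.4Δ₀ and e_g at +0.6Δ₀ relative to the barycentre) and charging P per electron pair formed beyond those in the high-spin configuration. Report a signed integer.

6

Co sits in group 9; removing 3 electrons leaves Co³⁺ with 9 − 3 = 6 d electrons.
In the high-spin limit (t2g^4 e_g^2) the orbital term is -0.4Δ₀ = -138 kJ/mol, with no excess pairing.
Low-spin: t2g^6 e_g^0, orbital CFSE = -2.4Δ₀ = -826 kJ/mol; plus 2 excess pairs × P = +694 kJ/mol; total -132 kJ/mol.
E(LS) − E(HS) = -132 − (-138) = 6 kJ/mol.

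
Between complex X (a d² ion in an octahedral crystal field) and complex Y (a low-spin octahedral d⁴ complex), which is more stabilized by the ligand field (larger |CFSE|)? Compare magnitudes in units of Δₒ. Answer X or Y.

X: For octahedral d² the high- and low-spin configurations coincide; t₂g² eg⁰, CFSE = -0.8Δₒ.
Y: t₂g⁴ eg⁰, CFSE = -1.6Δₒ.
So Y has the larger |CFSE|.

Y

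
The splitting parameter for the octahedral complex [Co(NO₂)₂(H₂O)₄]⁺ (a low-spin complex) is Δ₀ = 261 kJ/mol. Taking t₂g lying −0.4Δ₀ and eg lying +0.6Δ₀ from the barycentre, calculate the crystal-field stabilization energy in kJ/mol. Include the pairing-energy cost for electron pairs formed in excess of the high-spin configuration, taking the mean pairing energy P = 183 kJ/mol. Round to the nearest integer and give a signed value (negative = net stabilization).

-260

Ligand charges: 2×(-1) from NO₂⁻ and 4×(+0) from H₂O sum to -2; with overall charge +1, Co is +3.
Group 9 minus oxidation state +3 gives a d⁶ configuration for Co³⁺.
Electron filling gives t₂g⁶ eg⁰.
CFSE(orbital) = 6×(-0.4Δ₀) + 0×(0.6Δ₀) = -2.4Δ₀; with Δ₀ = 261 kJ/mol that is -626 kJ/mol.
Relative to high-spin t₂g⁴ eg² (1 paired), the low-spin configuration has 2 additional pairs, contributing +2 × 183 = +366 kJ/mol.
Overall CFSE = -626 + 366 = -260 kJ/mol.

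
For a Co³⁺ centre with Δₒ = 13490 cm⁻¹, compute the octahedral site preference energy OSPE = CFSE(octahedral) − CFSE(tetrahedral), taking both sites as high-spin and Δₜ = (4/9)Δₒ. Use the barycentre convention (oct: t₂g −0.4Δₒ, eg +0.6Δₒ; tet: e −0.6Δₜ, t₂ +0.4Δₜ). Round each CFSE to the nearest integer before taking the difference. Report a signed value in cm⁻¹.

-1799

Group 9 minus oxidation state +3 gives a d⁶ configuration for Co³⁺.
Octahedral (high-spin): t2g^4 e_g^2, CFSE = 4(−0.4) + 2(+0.6) = -0.4Δₒ = -0.4 × 13490 = -5396 cm⁻¹.
Tetrahedral: e^3 t2^3, CFSE = 3(−0.6) + 3(+0.4) = -0.6Δₜ = -0.6 × (4/9) × 13490 = -3597 cm⁻¹.
OSPE = CFSE(oct) − CFSE(tet) = -5396 − (-3597) = -1799 cm⁻¹.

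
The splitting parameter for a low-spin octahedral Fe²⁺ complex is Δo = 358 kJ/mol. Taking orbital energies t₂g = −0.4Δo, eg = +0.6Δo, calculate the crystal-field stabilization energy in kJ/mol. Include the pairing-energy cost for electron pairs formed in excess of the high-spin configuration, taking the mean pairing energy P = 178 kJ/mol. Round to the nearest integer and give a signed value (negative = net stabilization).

Fe²⁺: group 8, so d-count = 8 − 2 = 6.
Electron filling gives t₂g⁶ eg⁰.
Orbital CFSE = 6(-0.4) + 0(0.6) = -2.4Δo = -2.4 × 358 = -859 kJ/mol.
Pairing penalty: 3 pairs vs 1 in the high-spin reference → 2 extra × P = 356 kJ/mol.
Combining: -859 + 356 = -503 kJ/mol.

-503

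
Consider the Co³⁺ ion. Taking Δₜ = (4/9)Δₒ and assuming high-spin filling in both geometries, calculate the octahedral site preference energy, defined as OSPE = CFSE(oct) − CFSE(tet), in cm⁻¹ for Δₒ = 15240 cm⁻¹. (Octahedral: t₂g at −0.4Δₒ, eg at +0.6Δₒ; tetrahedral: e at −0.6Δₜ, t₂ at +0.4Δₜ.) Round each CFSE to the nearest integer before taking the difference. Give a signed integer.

Co³⁺: group 9, so d-count = 9 − 3 = 6.
In an octahedral site d⁶ (HS) is t2g^4 e_g^2, giving CFSE(oct) = -0.4Δₒ = -6096 cm⁻¹.
Tetrahedral e^3 t2^3 gives -0.6Δₜ = -0.6 × (4/9) × 15240 = -4064 cm⁻¹.
OSPE = CFSE(oct) − CFSE(tet) = -6096 − (-4064) = -2032 cm⁻¹.

-2032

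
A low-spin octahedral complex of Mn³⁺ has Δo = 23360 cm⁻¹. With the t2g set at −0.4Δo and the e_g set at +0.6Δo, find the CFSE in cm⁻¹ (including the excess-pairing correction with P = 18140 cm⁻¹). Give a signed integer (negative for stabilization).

Mn is in group 7, so Mn³⁺ is d⁴ (7 − 3 = 4).
Configuration: t2g^4 e_g^0.
The orbital stabilization is -1.6Δo = -1.6 × 23360 = -37376 cm⁻¹.
Relative to high-spin t2g^3 e_g^1 (0 paired), the low-spin configuration has 1 additional pair, contributing +1 × 18140 = +18140 cm⁻¹.
Overall CFSE = -37376 + 18140 = -19236 cm⁻¹.

-19236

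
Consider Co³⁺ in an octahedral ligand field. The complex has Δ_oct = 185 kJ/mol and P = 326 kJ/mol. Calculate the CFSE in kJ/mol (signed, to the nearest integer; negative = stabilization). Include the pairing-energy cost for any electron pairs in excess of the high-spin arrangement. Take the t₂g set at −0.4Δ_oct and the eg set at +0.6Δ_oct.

-74

Group 9 minus oxidation state +3 gives a d⁶ configuration for Co³⁺.
Here Δ_oct < P (185 < 326), so the high-spin state is favoured.
Configuration: t₂g⁴ eg².
Orbital CFSE = -0.4Δ_oct = -0.4 × 185 = -74 kJ/mol.
High-spin has no excess pairs, so no pairing correction applies.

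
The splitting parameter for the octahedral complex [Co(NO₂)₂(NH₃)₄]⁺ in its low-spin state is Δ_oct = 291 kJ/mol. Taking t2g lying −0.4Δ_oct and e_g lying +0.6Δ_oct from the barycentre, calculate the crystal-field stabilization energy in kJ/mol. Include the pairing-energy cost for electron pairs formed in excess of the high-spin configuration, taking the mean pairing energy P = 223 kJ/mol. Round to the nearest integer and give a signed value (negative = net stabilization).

Ligand charges: 2×(-1) from NO₂⁻ and 4×(+0) from NH₃ sum to -2; with overall charge +1, Co is +3.
Co is in group 9, so Co³⁺ is d⁶ (9 − 3 = 6).
The d⁶ electrons fill as t2g^6 e_g^0.
Orbital CFSE = 6(-0.4) + 0(0.6) = -2.4Δ_oct = -2.4 × 291 = -698 kJ/mol.
Relative to high-spin t2g^4 e_g^2 (1 paired), the low-spin configuration has 2 additional pairs, contributing +2 × 223 = +446 kJ/mol.
Overall CFSE = -698 + 446 = -252 kJ/mol.

-252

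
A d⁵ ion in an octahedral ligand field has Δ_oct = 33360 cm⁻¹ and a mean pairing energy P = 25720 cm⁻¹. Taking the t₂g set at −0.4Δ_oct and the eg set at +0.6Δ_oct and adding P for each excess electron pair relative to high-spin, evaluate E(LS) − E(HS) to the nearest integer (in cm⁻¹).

-15280

High-spin: t₂g³ eg², CFSE = 0.0Δ_oct = 0 cm⁻¹.
Low-spin t₂g⁵ eg⁰ gives -2.0Δ_oct = -66720 cm⁻¹, but forming 2 extra pairs costs 2P = 51440 cm⁻¹, so E(LS) = -66720 + 51440 = -15280 cm⁻¹.
The difference is -15280 − (0) = -15280 cm⁻¹, so low-spin lies lower.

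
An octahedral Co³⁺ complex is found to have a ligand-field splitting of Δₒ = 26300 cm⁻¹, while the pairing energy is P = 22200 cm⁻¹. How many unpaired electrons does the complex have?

Co³⁺: group 9, so d-count = 9 − 3 = 6.
Since Δₒ = 26300 cm⁻¹ > P = 22200 cm⁻¹, the complex adopts the low-spin configuration.
Filling d⁶ accordingly: t2g^6 e_g^0.
Unpaired electrons: 0.

0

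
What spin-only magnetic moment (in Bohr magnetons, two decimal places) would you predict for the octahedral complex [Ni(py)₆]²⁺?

2.83 Bohr magnetons

py is neutral, so the +2 overall charge sits on Ni: oxidation state +2.
Ni sits in group 10; removing 2 electrons leaves Ni²⁺ with 10 − 2 = 8 d electrons.
Configuration: t₂g⁶ eg² → 2 unpaired electrons.
μ(spin-only) = √[2(2+2)] = √8 ≈ 2.83 Bohr magnetons.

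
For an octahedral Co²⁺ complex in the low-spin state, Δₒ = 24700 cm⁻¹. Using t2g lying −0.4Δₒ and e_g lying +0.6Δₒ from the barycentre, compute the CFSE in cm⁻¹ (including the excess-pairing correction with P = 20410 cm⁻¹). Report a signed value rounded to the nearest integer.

-24050

Co²⁺: group 9, so d-count = 9 − 2 = 7.
The d⁷ electrons fill as t2g^6 e_g^1.
Orbital CFSE = 6(-0.4) + 1(0.6) = -1.8Δₒ = -1.8 × 24700 = -44460 cm⁻¹.
Pairing penalty: 3 pairs vs 2 in the high-spin reference → 1 extra × P = 20410 cm⁻¹.
Overall CFSE = -44460 + 20410 = -24050 cm⁻¹.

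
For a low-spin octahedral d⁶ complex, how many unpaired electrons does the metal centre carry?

Configuration: t₂g⁶ eg⁰, giving 0 unpaired electrons.

0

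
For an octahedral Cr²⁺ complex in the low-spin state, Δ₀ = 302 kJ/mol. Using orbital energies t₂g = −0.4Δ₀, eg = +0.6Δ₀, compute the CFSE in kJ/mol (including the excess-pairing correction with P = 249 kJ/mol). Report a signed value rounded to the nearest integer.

-234

Cr²⁺: group 6, so d-count = 6 − 2 = 4.
Electron filling gives t₂g⁴ eg⁰.
The orbital stabilization is -1.6Δ₀ = -1.6 × 302 = -483 kJ/mol.
Relative to high-spin t₂g³ eg¹ (0 paired), the low-spin configuration has 1 additional pair, contributing +1 × 249 = +249 kJ/mol.
Net CFSE = -483 + 249 = -234 kJ/mol.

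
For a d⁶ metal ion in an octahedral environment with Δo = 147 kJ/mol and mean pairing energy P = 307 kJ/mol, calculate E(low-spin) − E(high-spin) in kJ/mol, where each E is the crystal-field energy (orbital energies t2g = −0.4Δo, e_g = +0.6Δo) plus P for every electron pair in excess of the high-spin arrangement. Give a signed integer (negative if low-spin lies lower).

320

In the high-spin limit (t2g^4 e_g^2) the orbital term is -0.4Δo = -59 kJ/mol, with no excess pairing.
Low-spin t2g^6 e_g^0 gives -2.4Δo = -353 kJ/mol, but forming 2 extra pairs costs 2P = 614 kJ/mol, so E(LS) = -353 + 614 = 261 kJ/mol.
The difference is 261 − (-59) = 320 kJ/mol, so high-spin lies lower.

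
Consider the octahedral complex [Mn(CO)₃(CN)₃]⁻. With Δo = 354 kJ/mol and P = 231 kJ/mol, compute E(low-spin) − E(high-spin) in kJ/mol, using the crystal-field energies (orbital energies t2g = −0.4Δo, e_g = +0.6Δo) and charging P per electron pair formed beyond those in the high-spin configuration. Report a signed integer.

Ligand charges: 3×(+0) from CO and 3×(-1) from CN⁻ sum to -3; with overall charge -1, Mn is +2.
Mn is in group 7, so Mn²⁺ is d⁵ (7 − 2 = 5).
High-spin: t2g^3 e_g^2, CFSE = 0.0Δo = 0 kJ/mol.
For low-spin the configuration is t2g^5 e_g^0: orbital energy -2.0 × 354 = -708 kJ/mol, and 2 additional pairs relative to high-spin add 462 kJ/mol, giving -246 kJ/mol.
Thus E(LS) − E(HS) = -246 kJ/mol.

-246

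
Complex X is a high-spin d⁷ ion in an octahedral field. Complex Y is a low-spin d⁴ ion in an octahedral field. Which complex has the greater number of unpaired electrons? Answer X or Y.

X

X: t₂g⁵ eg² → 3 unpaired.
Y: t₂g⁴ eg⁰ → 2 unpaired.
So X has more unpaired electrons.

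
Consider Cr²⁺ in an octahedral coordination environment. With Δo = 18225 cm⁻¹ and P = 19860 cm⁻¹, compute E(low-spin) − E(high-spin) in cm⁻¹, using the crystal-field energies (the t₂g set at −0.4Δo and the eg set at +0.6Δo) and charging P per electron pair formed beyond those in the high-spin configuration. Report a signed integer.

Cr sits in group 6; removing 2 electrons leaves Cr²⁺ with 6 − 2 = 4 d electrons.
High-spin: t₂g³ eg¹, CFSE = -0.6Δo = -10935 cm⁻¹.
For low-spin the configuration is t₂g⁴ eg⁰: orbital energy -1.6 × 18225 = -29160 cm⁻¹, and 1 additional pair relative to high-spin adds 19860 cm⁻¹, giving -9300 cm⁻¹.
Thus E(LS) − E(HS) = 1635 cm⁻¹.

1635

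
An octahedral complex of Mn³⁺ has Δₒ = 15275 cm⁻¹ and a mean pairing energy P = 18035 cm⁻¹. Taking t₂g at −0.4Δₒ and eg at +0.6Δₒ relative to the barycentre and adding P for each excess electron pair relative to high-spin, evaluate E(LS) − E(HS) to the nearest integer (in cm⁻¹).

Mn³⁺: group 7, so d-count = 7 − 3 = 4.
High-spin: t₂g³ eg¹, CFSE = -0.6Δₒ = -9165 cm⁻¹.
For low-spin the configuration is t₂g⁴ eg⁰: orbital energy -1.6 × 15275 = -24440 cm⁻¹, and 1 additional pair relative to high-spin adds 18035 cm⁻¹, giving -6405 cm⁻¹.
The difference is -6405 − (-9165) = 2760 cm⁻¹, so high-spin lies lower.

2760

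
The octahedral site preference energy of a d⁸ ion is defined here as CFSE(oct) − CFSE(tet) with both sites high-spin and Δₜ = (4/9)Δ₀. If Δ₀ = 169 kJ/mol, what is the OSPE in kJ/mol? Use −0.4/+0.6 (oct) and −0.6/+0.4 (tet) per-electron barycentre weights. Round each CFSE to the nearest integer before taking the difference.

Octahedral high-spin t2g^6 e_g^2: CFSE = -1.2 × 169 = -203 kJ/mol.
Tetrahedral e^4 t2^4 gives -0.8Δₜ = -0.8 × (4/9) × 169 = -60 kJ/mol.
OSPE = CFSE(oct) − CFSE(tet) = -203 − (-60) = -143 kJ/mol.

-143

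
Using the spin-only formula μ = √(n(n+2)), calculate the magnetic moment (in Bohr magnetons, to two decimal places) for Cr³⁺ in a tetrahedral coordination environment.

Cr is in group 6, so Cr³⁺ is d³ (6 − 3 = 3).
With tetrahedral geometry the complex is necessarily high-spin.
Configuration: e^2 t2^1 → 3 unpaired electrons.
μ(spin-only) = √[3(3+2)] = √15 ≈ 3.87 Bohr magnetons.

3.87 Bohr magnetons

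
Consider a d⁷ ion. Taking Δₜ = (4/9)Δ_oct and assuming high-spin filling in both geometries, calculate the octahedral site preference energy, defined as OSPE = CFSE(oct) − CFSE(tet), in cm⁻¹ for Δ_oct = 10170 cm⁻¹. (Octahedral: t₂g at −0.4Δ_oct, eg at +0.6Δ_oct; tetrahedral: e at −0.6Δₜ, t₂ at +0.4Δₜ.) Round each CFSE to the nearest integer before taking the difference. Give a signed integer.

-2712

Octahedral (high-spin): t₂g⁵ eg², CFSE = 5(−0.4) + 2(+0.6) = -0.8Δ_oct = -0.8 × 10170 = -8136 cm⁻¹.
Tetrahedral: e⁴ t₂³, CFSE = 4(−0.6) + 3(+0.4) = -1.2Δₜ = -1.2 × (4/9) × 10170 = -5424 cm⁻¹.
OSPE = -8136 − (-5424) = -2712 cm⁻¹.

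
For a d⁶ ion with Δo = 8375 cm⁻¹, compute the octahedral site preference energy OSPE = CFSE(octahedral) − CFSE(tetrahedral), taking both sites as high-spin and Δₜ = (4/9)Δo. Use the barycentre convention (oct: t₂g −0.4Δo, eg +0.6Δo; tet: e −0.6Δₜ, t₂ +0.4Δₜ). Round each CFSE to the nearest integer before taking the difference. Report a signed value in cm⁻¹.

-1117

Octahedral (high-spin): t₂g⁴ eg², CFSE = 4(−0.4) + 2(+0.6) = -0.4Δo = -0.4 × 8375 = -3350 cm⁻¹.
In a tetrahedral site the filling is e³ t₂³: CFSE(tet) = -0.6Δₜ = -0.6 × (4/9)(8375) = -2233 cm⁻¹.
OSPE = CFSE(oct) − CFSE(tet) = -3350 − (-2233) = -1117 cm⁻¹.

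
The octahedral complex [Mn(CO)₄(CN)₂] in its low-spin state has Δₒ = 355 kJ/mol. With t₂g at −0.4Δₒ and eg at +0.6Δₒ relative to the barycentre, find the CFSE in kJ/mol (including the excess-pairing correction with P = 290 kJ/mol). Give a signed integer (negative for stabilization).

Ligand charges: 4×(+0) from CO and 2×(-1) from CN⁻ sum to -2; with overall charge +0, Mn is +2.
Mn sits in group 7; removing 2 electrons leaves Mn²⁺ with 7 − 2 = 5 d electrons.
The d⁵ electrons fill as t₂g⁵ eg⁰.
CFSE(orbital) = 5×(-0.4Δₒ) + 0×(0.6Δₒ) = -2.0Δₒ; with Δₒ = 355 kJ/mol that is -710 kJ/mol.
Pairing penalty: 2 pairs vs 0 in the high-spin reference → 2 extra × P = 580 kJ/mol.
Net CFSE = -710 + 580 = -130 kJ/mol.

-130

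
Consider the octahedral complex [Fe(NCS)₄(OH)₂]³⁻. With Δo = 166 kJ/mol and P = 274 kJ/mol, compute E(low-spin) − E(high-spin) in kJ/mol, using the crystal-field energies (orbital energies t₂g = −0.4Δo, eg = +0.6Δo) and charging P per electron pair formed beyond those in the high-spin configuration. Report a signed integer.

216

Ligand charges: 4×(-1) from NCS⁻ and 2×(-1) from OH⁻ sum to -6; with overall charge -3, Fe is +3.
Group 8 minus oxidation state +3 gives a d⁵ configuration for Fe³⁺.
High-spin: t₂g³ eg², CFSE = 0.0Δo = 0 kJ/mol.
For low-spin the configuration is t₂g⁵ eg⁰: orbital energy -2.0 × 166 = -332 kJ/mol, and 2 additional pairs relative to high-spin add 548 kJ/mol, giving 216 kJ/mol.
E(LS) − E(HS) = 216 − (0) = 216 kJ/mol.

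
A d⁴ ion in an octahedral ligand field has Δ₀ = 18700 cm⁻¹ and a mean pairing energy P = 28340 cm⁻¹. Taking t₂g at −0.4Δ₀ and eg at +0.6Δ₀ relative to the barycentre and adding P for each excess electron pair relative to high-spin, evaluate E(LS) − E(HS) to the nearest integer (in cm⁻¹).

9640

High-spin: t₂g³ eg¹, CFSE = -0.6Δ₀ = -11220 cm⁻¹.
Low-spin t₂g⁴ eg⁰ gives -1.6Δ₀ = -29920 cm⁻¹, but forming 1 extra pair costs 1P = 28340 cm⁻¹, so E(LS) = -29920 + 28340 = -1580 cm⁻¹.
Thus E(LS) − E(HS) = 9640 cm⁻¹.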